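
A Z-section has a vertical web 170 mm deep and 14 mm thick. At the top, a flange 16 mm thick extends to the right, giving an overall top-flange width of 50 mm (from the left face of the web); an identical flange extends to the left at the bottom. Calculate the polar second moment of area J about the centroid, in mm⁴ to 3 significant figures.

Break the section into simple shapes (no overlaps), measuring from the bottom-left corner of the bounding box.
Web: 14 × 170, A = 2 380 mm², y = 85 mm, Ī = 5 731 833 mm⁴.
Top flange (beyond web): 36 × 16, A = 576 mm², y = 162 mm, Ī = 12 288 mm⁴.
Bottom flange (beyond web): 36 × 16, A = 576 mm², y = 8 mm, Ī = 12 288 mm⁴.
Centroid: ȳ = ΣA·y / ΣA = 85 mm.
Transfer each piece to the centroidal x-axis using Ī + A·d² with d = y − 85:
  web: d = 0 mm → contributes +5 731 833 mm⁴
  top flange (beyond web): d = 77 mm → contributes +3 427 392 mm⁴
  bottom flange (beyond web): d = -77 mm → contributes +3 427 392 mm⁴
Total I = 12 586 617 mm⁴.
For the y-axis: x̄ = 43 mm.
Repeating about the centroidal y-axis gives I_y = 883 289 mm⁴.
Polar second moment: J = I_x + I_y = 13 469 907 mm⁴.

J ≈ 1.35 × 10⁷ mm⁴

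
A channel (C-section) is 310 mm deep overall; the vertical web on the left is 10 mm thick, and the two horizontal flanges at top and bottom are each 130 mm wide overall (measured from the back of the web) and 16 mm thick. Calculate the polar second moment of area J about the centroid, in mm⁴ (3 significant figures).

J ≈ 1.20 × 10⁸ mm⁴

Decompose the section into non-overlapping parts with the origin at the bottom-left of its bounding rectangle.
Web: 10 × 310, A = 3 100 mm², y = 155 mm, Ī = 24 825 833 mm⁴.
Top flange (beyond web): 120 × 16, A = 1 920 mm², y = 302 mm, Ī = 40 960 mm⁴.
Bottom flange (beyond web): 120 × 16, A = 1 920 mm², y = 8 mm, Ī = 40 960 mm⁴.
By symmetry the centroid is at mid-height, ȳ = 155 mm.
Transfer each piece to the centroidal x-axis using Ī + A·d² with d = y − 155:
  web: d = 0 mm → contributes +24 825 833 mm⁴
  top flange (beyond web): d = 147 mm → contributes +41 530 240 mm⁴
  bottom flange (beyond web): d = -147 mm → contributes +41 530 240 mm⁴
Total I = 107 886 313 mm⁴.
For the y-axis: x̄ = 40.965 mm.
Repeating about the centroidal y-axis gives I_y = 11 880 865 mm⁴.
Polar second moment: J = I_x + I_y = 119 767 178 mm⁴.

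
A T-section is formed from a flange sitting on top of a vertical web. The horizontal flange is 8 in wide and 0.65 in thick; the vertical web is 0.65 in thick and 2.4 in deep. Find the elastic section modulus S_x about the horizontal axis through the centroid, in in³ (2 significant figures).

Decompose the section into non-overlapping parts with the origin at the bottom-left of its bounding rectangle.
Flange: 8 × 0.65, A = 5.2 in², y = 2.725 in, Ī = 0.1831 in⁴.
Web: 0.65 × 2.4, A = 1.56 in², y = 1.2 in, Ī = 0.7488 in⁴.
Centroid: ȳ = ΣA·y / ΣA = 2.373 in.
Transfer each piece to the horizontal axis through the centroid using Ī + A·d² with d = y − 2.373:
  flange: d = 0.3519 in → contributes +0.8271 in⁴
  web: d = -1.173 in → contributes +2.896 in⁴
Total I = 3.723 in⁴.
Extreme fibre distance c = 2.373 in; S = I/c = 1.569 in³.

S_x ≈ 1.6 in³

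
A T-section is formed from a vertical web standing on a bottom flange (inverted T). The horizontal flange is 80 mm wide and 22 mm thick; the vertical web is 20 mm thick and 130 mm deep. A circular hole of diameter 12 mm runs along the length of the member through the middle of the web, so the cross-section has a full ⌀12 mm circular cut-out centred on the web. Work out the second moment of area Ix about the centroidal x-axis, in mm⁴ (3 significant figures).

Split into non-overlapping primitives; take the origin at the lower-left of the bounding box.
Flange: 80 × 22, A = 1 760 mm², y = 11 mm, Ī = 70 987 mm⁴.
Web: 20 × 130, A = 2 600 mm², y = 87 mm, Ī = 3 661 667 mm⁴.
Hole (subtracted): ⌀12, A = 113.1 mm², y = 87 mm, Ī = 1017.9 mm⁴.
Centroid: ȳ = ΣA·y / ΣA = 55.504 mm.
Transfer each piece to the centroidal x-axis using Ī + A·d² with d = y − 55.504:
  flange: d = -44.504 mm → contributes +3 556 870 mm⁴
  web: d = 31.496 mm → contributes +6 240 844 mm⁴
  hole: d = 31.496 mm → contributes −113 209 mm⁴
Total I = 9 684 505 mm⁴.

Ix ≈ 9.68 × 10⁶ mm⁴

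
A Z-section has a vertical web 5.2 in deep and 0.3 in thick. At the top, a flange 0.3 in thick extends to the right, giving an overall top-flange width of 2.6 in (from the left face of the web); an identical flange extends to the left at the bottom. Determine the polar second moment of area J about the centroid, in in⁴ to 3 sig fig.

J ≈ 14.8 in⁴

Treat the section as a set of non-overlapping primitives; coordinates are from the bounding-box lower-left.
Web: 0.3 × 5.2, A = 1.56 in², y = 2.6 in, Ī = 3.5152 in⁴.
Top flange (beyond web): 2.3 × 0.3, A = 0.69 in², y = 5.05 in, Ī = 0.005175 in⁴.
Bottom flange (beyond web): 2.3 × 0.3, A = 0.69 in², y = 0.15 in, Ī = 0.005175 in⁴.
Centroid: ȳ = ΣA·y / ΣA = 2.6 in.
Transfer each piece to the centroidal x-axis using Ī + A·d² with d = y − 2.6:
  web: d = 0 in → contributes +3.5152 in⁴
  top flange (beyond web): d = 2.45 in → contributes +4.1469 in⁴
  bottom flange (beyond web): d = -2.45 in → contributes +4.1469 in⁴
Total I = 11.809 in⁴.
For the y-axis: x̄ = 2.45 in.
Repeating about the centroidal y-axis gives I_y = 2.9523 in⁴.
Polar second moment: J = I_x + I_y = 14.761 in⁴.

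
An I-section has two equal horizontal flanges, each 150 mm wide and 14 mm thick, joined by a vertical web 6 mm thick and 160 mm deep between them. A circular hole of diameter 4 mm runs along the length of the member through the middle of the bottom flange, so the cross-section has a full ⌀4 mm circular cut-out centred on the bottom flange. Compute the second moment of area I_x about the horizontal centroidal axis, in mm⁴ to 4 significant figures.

Decompose the section into non-overlapping parts with the origin at the bottom-left of its bounding rectangle.
Bottom flange: 150 × 14, A = 2 100 mm², y = 7 mm, Ī = 34 300 mm⁴.
Web: 6 × 160, A = 960 mm², y = 94 mm, Ī = 2 048 000 mm⁴.
Top flange: 150 × 14, A = 2 100 mm², y = 181 mm, Ī = 34 300 mm⁴.
Hole (subtracted): ⌀4, A = 12.5664 mm², y = 7 mm, Ī = 12.5664 mm⁴.
Centroid: ȳ = ΣA·y / ΣA = 94.2124 mm.
Transfer each piece to the horizontal centroidal axis using Ī + A·d² with d = y − 94.2124:
  bottom flange: d = -87.2124 mm → contributes +16 006 903 mm⁴
  web: d = -0.212392 mm → contributes +2 048 043 mm⁴
  top flange: d = 86.7876 mm → contributes +15 851 687 mm⁴
  hole: d = -87.2124 mm → contributes −95592.4 mm⁴
Total I = 33 811 040 mm⁴.

I_x ≈ 3.381 × 10⁷ mm⁴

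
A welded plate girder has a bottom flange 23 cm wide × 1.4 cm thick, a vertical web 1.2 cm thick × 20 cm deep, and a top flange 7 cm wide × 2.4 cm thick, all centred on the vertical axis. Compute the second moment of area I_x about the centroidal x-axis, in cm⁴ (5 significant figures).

Break the section into simple shapes (no overlaps), measuring from the bottom-left corner of the bounding box.
Bottom plate: 23 × 1.4, A = 32.2 cm², y = 0.7 cm, Ī = 5.259333 cm⁴.
Web plate: 1.2 × 20, A = 24 cm², y = 11.4 cm, Ī = 800 cm⁴.
Top plate: 7 × 2.4, A = 16.8 cm², y = 22.6 cm, Ī = 8.064 cm⁴.
Centroid: ȳ = ΣA·y / ΣA = 9.257808 cm.
Transfer each piece to the centroidal x-axis using Ī + A·d² with d = y − 9.257808:
  bottom plate: d = -8.557808 cm → contributes +2363.461 cm⁴
  web plate: d = 2.142192 cm → contributes +910.1357 cm⁴
  top plate: d = 13.34219 cm → contributes +2998.701 cm⁴
Total I = 6272.297 cm⁴.

I_x ≈ 6272.3 cm⁴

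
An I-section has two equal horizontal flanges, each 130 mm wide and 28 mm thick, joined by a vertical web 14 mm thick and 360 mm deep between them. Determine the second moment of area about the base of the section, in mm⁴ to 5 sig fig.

Decompose the section into non-overlapping parts with the origin at the bottom-left of its bounding rectangle.
Bottom flange: 130 × 28, A = 3 640 mm², y = 14 mm, Ī = 237813.3 mm⁴.
Web: 14 × 360, A = 5 040 mm², y = 208 mm, Ī = 54 432 000 mm⁴.
Top flange: 130 × 28, A = 3 640 mm², y = 402 mm, Ī = 237813.3 mm⁴.
Transfer each piece to a horizontal axis along the bottom face using Ī + A·d² with d = y − 0:
  bottom flange: d = 14 mm → contributes +951253.3 mm⁴
  web: d = 208 mm → contributes +272 482 560 mm⁴
  top flange: d = 402 mm → contributes +588 476 373 mm⁴
Total I = 861 910 187 mm⁴.

I_base ≈ 8.6191 × 10⁸ mm⁴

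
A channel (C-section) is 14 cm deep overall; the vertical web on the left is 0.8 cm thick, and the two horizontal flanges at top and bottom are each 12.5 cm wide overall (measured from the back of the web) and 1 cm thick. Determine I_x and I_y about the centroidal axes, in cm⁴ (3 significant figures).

I_x ≈ 1170 cm⁴, I_y ≈ 563 cm⁴

Split into non-overlapping primitives; take the origin at the lower-left of the bounding box.
Web: 0.8 × 14, A = 11.2 cm², y = 7 cm, Ī = 182.93 cm⁴.
Top flange (beyond web): 11.7 × 1, A = 11.7 cm², y = 13.5 cm, Ī = 0.975 cm⁴.
Bottom flange (beyond web): 11.7 × 1, A = 11.7 cm², y = 0.5 cm, Ī = 0.975 cm⁴.
By symmetry the centroid is at mid-height, ȳ = 7 cm.
Transfer each piece to the centroidal x-axis using Ī + A·d² with d = y − 7:
  web: d = 0 cm → contributes +182.93 cm⁴
  top flange (beyond web): d = 6.5 cm → contributes +495.3 cm⁴
  bottom flange (beyond web): d = -6.5 cm → contributes +495.3 cm⁴
Total I = 1173.5 cm⁴.
For the y-axis: x̄ = 4.6269 cm.
Repeating about the centroidal y-axis gives I_y = 563.41 cm⁴.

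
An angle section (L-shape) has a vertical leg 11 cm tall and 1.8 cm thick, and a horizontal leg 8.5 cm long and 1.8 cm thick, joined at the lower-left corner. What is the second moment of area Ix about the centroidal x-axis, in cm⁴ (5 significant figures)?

Ix ≈ 361.50 cm⁴

Decompose the section into non-overlapping parts with the origin at the bottom-left of its bounding rectangle.
Vertical leg: 1.8 × 11, A = 19.8 cm², y = 5.5 cm, Ī = 199.65 cm⁴.
Horizontal leg (remainder): 6.7 × 1.8, A = 12.06 cm², y = 0.9 cm, Ī = 3.2562 cm⁴.
Centroid: ȳ = ΣA·y / ΣA = 3.758757 cm.
Transfer each piece to the centroidal x-axis using Ī + A·d² with d = y − 3.758757:
  vertical leg: d = 1.741243 cm → contributes +259.6822 cm⁴
  horizontal leg (remainder): d = -2.858757 cm → contributes +101.8165 cm⁴
Total I = 361.4986 cm⁴.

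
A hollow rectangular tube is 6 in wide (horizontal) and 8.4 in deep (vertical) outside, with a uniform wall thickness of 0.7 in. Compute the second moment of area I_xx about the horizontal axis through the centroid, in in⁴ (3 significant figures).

I_xx ≈ 165 in⁴

Decompose the section into non-overlapping parts with the origin at the bottom-left of its bounding rectangle.
Outer rectangle: 6 × 8.4, A = 50.4 in², y = 4.2 in, Ī = 296.35 in⁴.
Inner void (subtracted): 4.6 × 7, A = 32.2 in², y = 4.2 in, Ī = 131.48 in⁴.
By symmetry the centroid is at mid-height, ȳ = 4.2 in.
All pieces are centred on the horizontal axis through the centroid, so I = ΣĪ (holes subtracted) = 164.87 in⁴.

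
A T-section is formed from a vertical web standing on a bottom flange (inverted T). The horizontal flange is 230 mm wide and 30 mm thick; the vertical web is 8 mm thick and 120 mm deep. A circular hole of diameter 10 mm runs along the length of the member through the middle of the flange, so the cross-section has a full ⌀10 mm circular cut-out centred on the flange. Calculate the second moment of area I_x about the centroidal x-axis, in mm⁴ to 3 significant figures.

Break the section into simple shapes (no overlaps), measuring from the bottom-left corner of the bounding box.
Flange: 230 × 30, A = 6 900 mm², y = 15 mm, Ī = 517 500 mm⁴.
Web: 8 × 120, A = 960 mm², y = 90 mm, Ī = 1 152 000 mm⁴.
Hole (subtracted): ⌀10, A = 78.54 mm², y = 15 mm, Ī = 490.87 mm⁴.
Centroid: ȳ = ΣA·y / ΣA = 24.253 mm.
Transfer each piece to the centroidal x-axis using Ī + A·d² with d = y − 24.253:
  flange: d = -9.2528 mm → contributes +1 108 234 mm⁴
  web: d = 65.747 mm → contributes +5 301 791 mm⁴
  hole: d = -9.2528 mm → contributes −7 215 mm⁴
Total I = 6 402 810 mm⁴.

I_x ≈ 6.40 × 10⁶ mm⁴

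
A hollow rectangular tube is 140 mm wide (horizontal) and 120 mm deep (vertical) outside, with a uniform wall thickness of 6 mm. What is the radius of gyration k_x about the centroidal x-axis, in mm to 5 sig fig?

k_x ≈ 47.530 mm

Break the section into simple shapes (no overlaps), measuring from the bottom-left corner of the bounding box.
Outer rectangle: 140 × 120, A = 16 800 mm², y = 60 mm, Ī = 20 160 000 mm⁴.
Inner void (subtracted): 128 × 108, A = 13 824 mm², y = 60 mm, Ī = 13 436 928 mm⁴.
By symmetry the centroid is at mid-height, ȳ = 60 mm.
All pieces are centred on the centroidal x-axis, so I = ΣĪ (holes subtracted) = 6 723 072 mm⁴.
Radius of gyration: k = √(I/A) = √(6 723 072 / 2 976) = 47.52996 mm.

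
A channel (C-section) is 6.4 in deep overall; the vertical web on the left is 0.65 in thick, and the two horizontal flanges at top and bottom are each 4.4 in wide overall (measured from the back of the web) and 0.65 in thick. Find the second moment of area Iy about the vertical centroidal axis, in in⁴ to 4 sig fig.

Treat the section as a set of non-overlapping primitives; coordinates are from the bounding-box lower-left.
Web: 0.65 × 6.4, A = 4.16 in², x = 0.325 in, Ī = 0.146467 in⁴.
Top flange (beyond web): 3.75 × 0.65, A = 2.4375 in², x = 2.525 in, Ī = 2.85645 in⁴.
Bottom flange (beyond web): 3.75 × 0.65, A = 2.4375 in², x = 2.525 in, Ī = 2.85645 in⁴.
Centroid: x̄ = ΣA·x / ΣA = 1.51205 in.
Transfer each piece to the vertical centroidal axis using Ī + A·d² with d = x − 1.51205:
  web: d = -1.18705 in → contributes +6.00828 in⁴
  top flange (beyond web): d = 1.01295 in → contributes +5.35748 in⁴
  bottom flange (beyond web): d = 1.01295 in → contributes +5.35748 in⁴
Total I = 16.7232 in⁴.

Iy ≈ 16.72 in⁴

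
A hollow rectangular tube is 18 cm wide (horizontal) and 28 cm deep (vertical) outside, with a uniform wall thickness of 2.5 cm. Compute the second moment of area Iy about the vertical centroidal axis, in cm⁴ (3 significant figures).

Decompose the section into non-overlapping parts with the origin at the bottom-left of its bounding rectangle.
Outer rectangle: 18 × 28, A = 504 cm², x = 9 cm, Ī = 13 608 cm⁴.
Inner void (subtracted): 13 × 23, A = 299 cm², x = 9 cm, Ī = 4210.9 cm⁴.
By symmetry the centroid is at mid-width, x̄ = 9 cm.
All pieces are centred on the vertical centroidal axis, so I = ΣĪ (holes subtracted) = 9397.1 cm⁴.

Iy ≈ 9400 cm⁴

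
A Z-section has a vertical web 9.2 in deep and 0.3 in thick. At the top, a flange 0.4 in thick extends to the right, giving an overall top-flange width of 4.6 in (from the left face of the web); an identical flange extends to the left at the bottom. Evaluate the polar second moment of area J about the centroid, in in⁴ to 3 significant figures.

J ≈ 110 in⁴

Break the section into simple shapes (no overlaps), measuring from the bottom-left corner of the bounding box.
Web: 0.3 × 9.2, A = 2.76 in², y = 4.6 in, Ī = 19.467 in⁴.
Top flange (beyond web): 4.3 × 0.4, A = 1.72 in², y = 9 in, Ī = 0.022933 in⁴.
Bottom flange (beyond web): 4.3 × 0.4, A = 1.72 in², y = 0.2 in, Ī = 0.022933 in⁴.
Centroid: ȳ = ΣA·y / ΣA = 4.6 in.
Transfer each piece to the centroidal x-axis using Ī + A·d² with d = y − 4.6:
  web: d = 0 in → contributes +19.467 in⁴
  top flange (beyond web): d = 4.4 in → contributes +33.322 in⁴
  bottom flange (beyond web): d = -4.4 in → contributes +33.322 in⁴
Total I = 86.111 in⁴.
For the y-axis: x̄ = 4.45 in.
Repeating about the centroidal y-axis gives I_y = 23.519 in⁴.
Polar second moment: J = I_x + I_y = 109.63 in⁴.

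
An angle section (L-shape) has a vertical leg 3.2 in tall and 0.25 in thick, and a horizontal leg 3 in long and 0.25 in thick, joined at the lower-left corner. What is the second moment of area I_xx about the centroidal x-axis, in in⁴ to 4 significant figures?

Break the section into simple shapes (no overlaps), measuring from the bottom-left corner of the bounding box.
Vertical leg: 0.25 × 3.2, A = 0.8 in², y = 1.6 in, Ī = 0.682667 in⁴.
Horizontal leg (remainder): 2.75 × 0.25, A = 0.6875 in², y = 0.125 in, Ī = 0.00358073 in⁴.
Centroid: ȳ = ΣA·y / ΣA = 0.918277 in.
Transfer each piece to the centroidal x-axis using Ī + A·d² with d = y − 0.918277:
  vertical leg: d = 0.681723 in → contributes +1.05446 in⁴
  horizontal leg (remainder): d = -0.793277 in → contributes +0.436217 in⁴
Total I = 1.49068 in⁴.

I_xx ≈ 1.491 in⁴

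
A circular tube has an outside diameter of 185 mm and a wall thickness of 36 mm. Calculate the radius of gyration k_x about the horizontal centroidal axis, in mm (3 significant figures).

Treat the section as a set of non-overlapping primitives; coordinates are from the bounding-box lower-left.
Outer circle: ⌀185, A = 26 880 mm², y = 92.5 mm, Ī = 57 498 539 mm⁴.
Bore (subtracted): ⌀113, A = 10 029 mm², y = 92.5 mm, Ī = 8 003 569 mm⁴.
By symmetry the centroid is at mid-height, ȳ = 92.5 mm.
All pieces are centred on the horizontal centroidal axis, so I = ΣĪ (holes subtracted) = 49 494 971 mm⁴.
Radius of gyration: k = √(I/A) = √(49 494 971 / 16 852) = 54.195 mm.

k_x ≈ 54.2 mm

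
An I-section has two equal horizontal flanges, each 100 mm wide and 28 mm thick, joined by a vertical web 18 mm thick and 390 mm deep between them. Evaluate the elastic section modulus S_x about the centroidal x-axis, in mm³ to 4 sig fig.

S_x ≈ 1.498 × 10⁶ mm³

Split into non-overlapping primitives; take the origin at the lower-left of the bounding box.
Bottom flange: 100 × 28, A = 2 800 mm², y = 14 mm, Ī = 182 933 mm⁴.
Web: 18 × 390, A = 7 020 mm², y = 223 mm, Ī = 88 978 500 mm⁴.
Top flange: 100 × 28, A = 2 800 mm², y = 432 mm, Ī = 182 933 mm⁴.
By symmetry the centroid is at mid-height, ȳ = 223 mm.
Transfer each piece to the centroidal x-axis using Ī + A·d² with d = y − 223:
  bottom flange: d = -209 mm → contributes +122 489 733 mm⁴
  web: d = 0 mm → contributes +88 978 500 mm⁴
  top flange: d = 209 mm → contributes +122 489 733 mm⁴
Total I = 333 957 967 mm⁴.
Extreme fibre distance c = 223 mm; S = I/c = 1 497 569 mm³.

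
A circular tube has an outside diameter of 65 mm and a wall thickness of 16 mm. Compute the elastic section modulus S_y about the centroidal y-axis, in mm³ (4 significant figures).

S_y ≈ 2.517 × 10⁴ mm³

Treat the section as a set of non-overlapping primitives; coordinates are from the bounding-box lower-left.
Outer circle: ⌀65, A = 3318.31 mm², x = 32.5 mm, Ī = 876 241 mm⁴.
Bore (subtracted): ⌀33, A = 855.299 mm², x = 32.5 mm, Ī = 58213.8 mm⁴.
By symmetry the centroid is at mid-width, x̄ = 32.5 mm.
All pieces are centred on the centroidal y-axis, so I = ΣĪ (holes subtracted) = 818 027 mm⁴.
Extreme fibre distance c = 32.5 mm; S = I/c = 25170.1 mm³.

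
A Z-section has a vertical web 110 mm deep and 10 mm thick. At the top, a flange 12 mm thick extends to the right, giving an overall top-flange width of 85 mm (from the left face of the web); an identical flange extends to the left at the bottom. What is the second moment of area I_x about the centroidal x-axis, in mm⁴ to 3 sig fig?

Treat the section as a set of non-overlapping primitives; coordinates are from the bounding-box lower-left.
Web: 10 × 110, A = 1 100 mm², y = 55 mm, Ī = 1 109 167 mm⁴.
Top flange (beyond web): 75 × 12, A = 900 mm², y = 104 mm, Ī = 10 800 mm⁴.
Bottom flange (beyond web): 75 × 12, A = 900 mm², y = 6 mm, Ī = 10 800 mm⁴.
Centroid: ȳ = ΣA·y / ΣA = 55 mm.
Transfer each piece to the centroidal x-axis using Ī + A·d² with d = y − 55:
  web: d = 0 mm → contributes +1 109 167 mm⁴
  top flange (beyond web): d = 49 mm → contributes +2 171 700 mm⁴
  bottom flange (beyond web): d = -49 mm → contributes +2 171 700 mm⁴
Total I = 5 452 567 mm⁴.

I_x ≈ 5.45 × 10⁶ mm⁴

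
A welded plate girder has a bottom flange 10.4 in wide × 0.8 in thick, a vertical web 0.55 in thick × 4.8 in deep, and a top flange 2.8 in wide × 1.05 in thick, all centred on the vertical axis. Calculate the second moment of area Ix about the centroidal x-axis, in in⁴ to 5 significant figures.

Decompose the section into non-overlapping parts with the origin at the bottom-left of its bounding rectangle.
Bottom plate: 10.4 × 0.8, A = 8.32 in², y = 0.4 in, Ī = 0.4437333 in⁴.
Web plate: 0.55 × 4.8, A = 2.64 in², y = 3.2 in, Ī = 5.0688 in⁴.
Top plate: 2.8 × 1.05, A = 2.94 in², y = 6.125 in, Ī = 0.2701125 in⁴.
Centroid: ȳ = ΣA·y / ΣA = 2.142698 in.
Transfer each piece to the centroidal x-axis using Ī + A·d² with d = y − 2.142698:
  bottom plate: d = -1.742698 in → contributes +25.71154 in⁴
  web plate: d = 1.057302 in → contributes +8.020024 in⁴
  top plate: d = 3.982302 in → contributes +46.89478 in⁴
Total I = 80.62634 in⁴.

Ix ≈ 80.626 in⁴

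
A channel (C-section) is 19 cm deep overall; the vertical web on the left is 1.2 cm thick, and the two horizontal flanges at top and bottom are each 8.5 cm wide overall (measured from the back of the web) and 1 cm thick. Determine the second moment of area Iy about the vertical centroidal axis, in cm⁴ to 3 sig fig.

Decompose the section into non-overlapping parts with the origin at the bottom-left of its bounding rectangle.
Web: 1.2 × 19, A = 22.8 cm², x = 0.6 cm, Ī = 2.736 cm⁴.
Top flange (beyond web): 7.3 × 1, A = 7.3 cm², x = 4.85 cm, Ī = 32.418 cm⁴.
Bottom flange (beyond web): 7.3 × 1, A = 7.3 cm², x = 4.85 cm, Ī = 32.418 cm⁴.
Centroid: x̄ = ΣA·x / ΣA = 2.2591 cm.
Transfer each piece to the vertical centroidal axis using Ī + A·d² with d = x − 2.2591:
  web: d = -1.6591 cm → contributes +65.495 cm⁴
  top flange (beyond web): d = 2.5909 cm → contributes +81.422 cm⁴
  bottom flange (beyond web): d = 2.5909 cm → contributes +81.422 cm⁴
Total I = 228.34 cm⁴.

Iy ≈ 228 cm⁴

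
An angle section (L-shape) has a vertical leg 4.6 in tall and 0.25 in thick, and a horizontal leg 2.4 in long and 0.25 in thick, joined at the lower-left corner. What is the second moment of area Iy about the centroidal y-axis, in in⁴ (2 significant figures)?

Iy ≈ 0.74 in⁴

Break the section into simple shapes (no overlaps), measuring from the bottom-left corner of the bounding box.
Vertical leg: 0.25 × 4.6, A = 1.15 in², x = 0.125 in, Ī = 0.00599 in⁴.
Horizontal leg (remainder): 2.15 × 0.25, A = 0.5375 in², x = 1.325 in, Ī = 0.207 in⁴.
Centroid: x̄ = ΣA·x / ΣA = 0.5072 in.
Transfer each piece to the centroidal y-axis using Ī + A·d² with d = x − 0.5072:
  vertical leg: d = -0.3822 in → contributes +0.174 in⁴
  horizontal leg (remainder): d = 0.8178 in → contributes +0.5665 in⁴
Total I = 0.7405 in⁴.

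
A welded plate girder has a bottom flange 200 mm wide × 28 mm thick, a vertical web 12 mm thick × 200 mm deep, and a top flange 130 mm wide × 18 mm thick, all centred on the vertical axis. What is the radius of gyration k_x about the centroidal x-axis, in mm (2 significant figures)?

Split into non-overlapping primitives; take the origin at the lower-left of the bounding box.
Bottom plate: 200 × 28, A = 5 600 mm², y = 14 mm, Ī = 365 867 mm⁴.
Web plate: 12 × 200, A = 2 400 mm², y = 128 mm, Ī = 8 000 000 mm⁴.
Top plate: 130 × 18, A = 2 340 mm², y = 237 mm, Ī = 63 180 mm⁴.
Centroid: ȳ = ΣA·y / ΣA = 90.93 mm.
Transfer each piece to the centroidal x-axis using Ī + A·d² with d = y − 90.93:
  bottom plate: d = -76.93 mm → contributes +33 504 910 mm⁴
  web plate: d = 37.07 mm → contributes +11 298 667 mm⁴
  top plate: d = 146.1 mm → contributes +49 992 854 mm⁴
Total I = 94 796 431 mm⁴.
Radius of gyration: k = √(I/A) = √(94 796 431 / 10 340) = 95.75 mm.

k_x ≈ 96 mm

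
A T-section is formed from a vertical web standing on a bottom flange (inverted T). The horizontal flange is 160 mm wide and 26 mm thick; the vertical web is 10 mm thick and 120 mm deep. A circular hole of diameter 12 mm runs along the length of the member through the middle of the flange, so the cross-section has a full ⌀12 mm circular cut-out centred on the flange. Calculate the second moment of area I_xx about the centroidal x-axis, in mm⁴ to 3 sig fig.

Split into non-overlapping primitives; take the origin at the lower-left of the bounding box.
Flange: 160 × 26, A = 4 160 mm², y = 13 mm, Ī = 234 347 mm⁴.
Web: 10 × 120, A = 1 200 mm², y = 86 mm, Ī = 1 440 000 mm⁴.
Hole (subtracted): ⌀12, A = 113.1 mm², y = 13 mm, Ī = 1017.9 mm⁴.
Centroid: ȳ = ΣA·y / ΣA = 29.696 mm.
Transfer each piece to the centroidal x-axis using Ī + A·d² with d = y − 29.696:
  flange: d = -16.696 mm → contributes +1 393 913 mm⁴
  web: d = 56.304 mm → contributes +5 244 227 mm⁴
  hole: d = -16.696 mm → contributes −32 543 mm⁴
Total I = 6 605 597 mm⁴.

I_xx ≈ 6.61 × 10⁶ mm⁴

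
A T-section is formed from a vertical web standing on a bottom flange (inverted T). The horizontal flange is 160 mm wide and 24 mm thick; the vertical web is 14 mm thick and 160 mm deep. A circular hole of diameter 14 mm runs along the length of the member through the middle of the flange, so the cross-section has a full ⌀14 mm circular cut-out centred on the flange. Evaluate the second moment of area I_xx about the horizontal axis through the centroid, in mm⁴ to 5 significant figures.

I_xx ≈ 1.6754 × 10⁷ mm⁴

Decompose the section into non-overlapping parts with the origin at the bottom-left of its bounding rectangle.
Flange: 160 × 24, A = 3 840 mm², y = 12 mm, Ī = 184 320 mm⁴.
Web: 14 × 160, A = 2 240 mm², y = 104 mm, Ī = 4 778 667 mm⁴.
Hole (subtracted): ⌀14, A = 153.938 mm², y = 12 mm, Ī = 1885.741 mm⁴.
Centroid: ȳ = ΣA·y / ΣA = 46.7752 mm.
Transfer each piece to the horizontal axis through the centroid using Ī + A·d² with d = y − 46.7752:
  flange: d = -34.7752 mm → contributes +4 828 088 mm⁴
  web: d = 57.2248 mm → contributes +12 113 944 mm⁴
  hole: d = -34.7752 mm → contributes −188045.3 mm⁴
Total I = 16 753 987 mm⁴.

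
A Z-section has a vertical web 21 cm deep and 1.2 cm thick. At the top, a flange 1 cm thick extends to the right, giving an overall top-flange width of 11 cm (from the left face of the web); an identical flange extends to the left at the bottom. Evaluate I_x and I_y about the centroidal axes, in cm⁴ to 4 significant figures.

I_x ≈ 2888 cm⁴, I_y ≈ 752.8 cm⁴

Decompose the section into non-overlapping parts with the origin at the bottom-left of its bounding rectangle.
Web: 1.2 × 21, A = 25.2 cm², y = 10.5 cm, Ī = 926.1 cm⁴.
Top flange (beyond web): 9.8 × 1, A = 9.8 cm², y = 20.5 cm, Ī = 0.816667 cm⁴.
Bottom flange (beyond web): 9.8 × 1, A = 9.8 cm², y = 0.5 cm, Ī = 0.816667 cm⁴.
Centroid: ȳ = ΣA·y / ΣA = 10.5 cm.
Transfer each piece to the centroidal x-axis using Ī + A·d² with d = y − 10.5:
  web: d = 0 cm → contributes +926.1 cm⁴
  top flange (beyond web): d = 10 cm → contributes +980.817 cm⁴
  bottom flange (beyond web): d = -10 cm → contributes +980.817 cm⁴
Total I = 2887.73 cm⁴.
For the y-axis: x̄ = 10.4 cm.
Repeating about the centroidal y-axis gives I_y = 752.789 cm⁴.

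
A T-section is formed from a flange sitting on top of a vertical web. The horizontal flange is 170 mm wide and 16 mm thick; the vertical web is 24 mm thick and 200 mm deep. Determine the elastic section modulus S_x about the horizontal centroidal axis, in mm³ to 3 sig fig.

S_x ≈ 2.61 × 10⁵ mm³

Break the section into simple shapes (no overlaps), measuring from the bottom-left corner of the bounding box.
Flange: 170 × 16, A = 2 720 mm², y = 208 mm, Ī = 58 027 mm⁴.
Web: 24 × 200, A = 4 800 mm², y = 100 mm, Ī = 16 000 000 mm⁴.
Centroid: ȳ = ΣA·y / ΣA = 139.06 mm.
Transfer each piece to the horizontal centroidal axis using Ī + A·d² with d = y − 139.06:
  flange: d = 68.936 mm → contributes +12 983 999 mm⁴
  web: d = -39.064 mm → contributes +23 324 717 mm⁴
Total I = 36 308 716 mm⁴.
Extreme fibre distance c = 139.06 mm; S = I/c = 261 094 mm³.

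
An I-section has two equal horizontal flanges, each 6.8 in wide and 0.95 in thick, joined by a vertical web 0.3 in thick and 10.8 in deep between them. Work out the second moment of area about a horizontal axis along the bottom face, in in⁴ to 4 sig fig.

I_base ≈ 1130 in⁴

Break the section into simple shapes (no overlaps), measuring from the bottom-left corner of the bounding box.
Bottom flange: 6.8 × 0.95, A = 6.46 in², y = 0.475 in, Ī = 0.485846 in⁴.
Web: 0.3 × 10.8, A = 3.24 in², y = 6.35 in, Ī = 31.4928 in⁴.
Top flange: 6.8 × 0.95, A = 6.46 in², y = 12.225 in, Ī = 0.485846 in⁴.
Transfer each piece to the bottom edge using Ī + A·d² with d = y − 0:
  bottom flange: d = 0.475 in → contributes +1.94338 in⁴
  web: d = 6.35 in → contributes +162.138 in⁴
  top flange: d = 12.225 in → contributes +965.937 in⁴
Total I = 1130.02 in⁴.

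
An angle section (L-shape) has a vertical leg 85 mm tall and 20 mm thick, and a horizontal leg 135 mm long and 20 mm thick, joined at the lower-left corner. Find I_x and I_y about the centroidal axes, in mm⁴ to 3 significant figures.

I_x ≈ 2.13 × 10⁶ mm⁴, I_y ≈ 7.05 × 10⁶ mm⁴

Break the section into simple shapes (no overlaps), measuring from the bottom-left corner of the bounding box.
Vertical leg: 20 × 85, A = 1 700 mm², y = 42.5 mm, Ī = 1 023 542 mm⁴.
Horizontal leg (remainder): 115 × 20, A = 2 300 mm², y = 10 mm, Ī = 76 667 mm⁴.
Centroid: ȳ = ΣA·y / ΣA = 23.813 mm.
Transfer each piece to the centroidal x-axis using Ī + A·d² with d = y − 23.813:
  vertical leg: d = 18.688 mm → contributes +1 617 220 mm⁴
  horizontal leg (remainder): d = -13.813 mm → contributes +515 473 mm⁴
Total I = 2 132 693 mm⁴.
For the y-axis: x̄ = 48.813 mm.
Repeating about the centroidal y-axis gives I_y = 7 045 193 mm⁴.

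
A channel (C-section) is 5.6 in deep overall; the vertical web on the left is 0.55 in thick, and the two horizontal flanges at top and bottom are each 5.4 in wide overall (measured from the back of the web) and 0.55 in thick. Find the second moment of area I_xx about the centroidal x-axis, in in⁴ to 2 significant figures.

I_xx ≈ 42 in⁴

Break the section into simple shapes (no overlaps), measuring from the bottom-left corner of the bounding box.
Web: 0.55 × 5.6, A = 3.08 in², y = 2.8 in, Ī = 8.049 in⁴.
Top flange (beyond web): 4.85 × 0.55, A = 2.668 in², y = 5.325 in, Ī = 0.06724 in⁴.
Bottom flange (beyond web): 4.85 × 0.55, A = 2.668 in², y = 0.275 in, Ī = 0.06724 in⁴.
By symmetry the centroid is at mid-height, ȳ = 2.8 in.
Transfer each piece to the centroidal x-axis using Ī + A·d² with d = y − 2.8:
  web: d = 0 in → contributes +8.049 in⁴
  top flange (beyond web): d = 2.525 in → contributes +17.07 in⁴
  bottom flange (beyond web): d = -2.525 in → contributes +17.07 in⁴
Total I = 42.2 in⁴.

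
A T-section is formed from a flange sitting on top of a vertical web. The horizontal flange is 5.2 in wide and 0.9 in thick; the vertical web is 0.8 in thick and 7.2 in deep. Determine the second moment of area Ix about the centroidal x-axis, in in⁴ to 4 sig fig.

Ix ≈ 67.55 in⁴

Split into non-overlapping primitives; take the origin at the lower-left of the bounding box.
Flange: 5.2 × 0.9, A = 4.68 in², y = 7.65 in, Ī = 0.3159 in⁴.
Web: 0.8 × 7.2, A = 5.76 in², y = 3.6 in, Ī = 24.8832 in⁴.
Centroid: ȳ = ΣA·y / ΣA = 5.41552 in.
Transfer each piece to the centroidal x-axis using Ī + A·d² with d = y − 5.41552:
  flange: d = 2.23448 in → contributes +23.6827 in⁴
  web: d = -1.81552 in → contributes +43.8688 in⁴
Total I = 67.5515 in⁴.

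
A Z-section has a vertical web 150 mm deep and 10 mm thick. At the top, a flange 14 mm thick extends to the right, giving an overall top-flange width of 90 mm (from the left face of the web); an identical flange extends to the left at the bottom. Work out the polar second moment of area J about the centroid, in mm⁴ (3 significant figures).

Split into non-overlapping primitives; take the origin at the lower-left of the bounding box.
Web: 10 × 150, A = 1 500 mm², y = 75 mm, Ī = 2 812 500 mm⁴.
Top flange (beyond web): 80 × 14, A = 1 120 mm², y = 143 mm, Ī = 18 293 mm⁴.
Bottom flange (beyond web): 80 × 14, A = 1 120 mm², y = 7 mm, Ī = 18 293 mm⁴.
Centroid: ȳ = ΣA·y / ΣA = 75 mm.
Transfer each piece to the centroidal x-axis using Ī + A·d² with d = y − 75:
  web: d = 0 mm → contributes +2 812 500 mm⁴
  top flange (beyond web): d = 68 mm → contributes +5 197 173 mm⁴
  bottom flange (beyond web): d = -68 mm → contributes +5 197 173 mm⁴
Total I = 13 206 847 mm⁴.
For the y-axis: x̄ = 85 mm.
Repeating about the centroidal y-axis gives I_y = 5 743 167 mm⁴.
Polar second moment: J = I_x + I_y = 18 950 013 mm⁴.

J ≈ 1.90 × 10⁷ mm⁴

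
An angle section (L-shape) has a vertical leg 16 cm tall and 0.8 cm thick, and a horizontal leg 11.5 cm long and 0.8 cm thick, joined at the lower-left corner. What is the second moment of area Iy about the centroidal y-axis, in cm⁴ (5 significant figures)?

Break the section into simple shapes (no overlaps), measuring from the bottom-left corner of the bounding box.
Vertical leg: 0.8 × 16, A = 12.8 cm², x = 0.4 cm, Ī = 0.6826667 cm⁴.
Horizontal leg (remainder): 10.7 × 0.8, A = 8.56 cm², x = 6.15 cm, Ī = 81.66953 cm⁴.
Centroid: x̄ = ΣA·x / ΣA = 2.704307 cm.
Transfer each piece to the centroidal y-axis using Ī + A·d² with d = x − 2.704307:
  vertical leg: d = -2.304307 cm → contributes +68.64851 cm⁴
  horizontal leg (remainder): d = 3.445693 cm → contributes +183.3007 cm⁴
Total I = 251.9492 cm⁴.

Iy ≈ 251.95 cm⁴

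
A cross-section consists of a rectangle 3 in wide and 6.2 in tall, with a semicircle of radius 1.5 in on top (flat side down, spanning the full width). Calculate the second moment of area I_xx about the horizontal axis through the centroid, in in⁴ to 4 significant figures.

Treat the section as a set of non-overlapping primitives; coordinates are from the bounding-box lower-left.
Rectangular body: 3 × 6.2, A = 18.6 in², y = 3.1 in, Ī = 59.582 in⁴.
Semicircular cap: semicircle r = 1.5, A = 3.53429 in², y = 6.83662 in, Ī = 0.555645 in⁴.
Centroid: ȳ = ΣA·y / ΣA = 3.69664 in.
Transfer each piece to the horizontal axis through the centroid using Ī + A·d² with d = y − 3.69664:
  rectangular body: d = -0.596645 in → contributes +66.2033 in⁴
  semicircular cap: d = 3.13998 in → contributes +35.4018 in⁴
Total I = 101.605 in⁴.

I_xx ≈ 101.6 in⁴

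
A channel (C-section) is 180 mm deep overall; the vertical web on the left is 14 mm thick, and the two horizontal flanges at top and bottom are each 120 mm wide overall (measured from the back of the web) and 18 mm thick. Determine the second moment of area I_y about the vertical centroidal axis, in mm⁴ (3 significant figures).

I_y ≈ 9.08 × 10⁶ mm⁴

Break the section into simple shapes (no overlaps), measuring from the bottom-left corner of the bounding box.
Web: 14 × 180, A = 2 520 mm², x = 7 mm, Ī = 41 160 mm⁴.
Top flange (beyond web): 106 × 18, A = 1 908 mm², x = 67 mm, Ī = 1 786 524 mm⁴.
Bottom flange (beyond web): 106 × 18, A = 1 908 mm², x = 67 mm, Ī = 1 786 524 mm⁴.
Centroid: x̄ = ΣA·x / ΣA = 43.136 mm.
Transfer each piece to the vertical centroidal axis using Ī + A·d² with d = x − 43.136:
  web: d = -36.136 mm → contributes +3 331 869 mm⁴
  top flange (beyond web): d = 23.864 mm → contributes +2 873 079 mm⁴
  bottom flange (beyond web): d = 23.864 mm → contributes +2 873 079 mm⁴
Total I = 9 078 026 mm⁴.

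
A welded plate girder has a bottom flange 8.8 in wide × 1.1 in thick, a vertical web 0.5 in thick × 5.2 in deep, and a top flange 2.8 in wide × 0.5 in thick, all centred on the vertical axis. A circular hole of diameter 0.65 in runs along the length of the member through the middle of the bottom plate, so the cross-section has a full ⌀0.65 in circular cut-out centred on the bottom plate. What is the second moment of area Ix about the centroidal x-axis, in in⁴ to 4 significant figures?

Ix ≈ 62.43 in⁴

Split into non-overlapping primitives; take the origin at the lower-left of the bounding box.
Bottom plate: 8.8 × 1.1, A = 9.68 in², y = 0.55 in, Ī = 0.976067 in⁴.
Web plate: 0.5 × 5.2, A = 2.6 in², y = 3.7 in, Ī = 5.85867 in⁴.
Top plate: 2.8 × 0.5, A = 1.4 in², y = 6.55 in, Ī = 0.0291667 in⁴.
Hole (subtracted): ⌀0.65, A = 0.331831 in², y = 0.55 in, Ī = 0.00876241 in⁴.
Centroid: ȳ = ΣA·y / ΣA = 1.79287 in.
Transfer each piece to the centroidal x-axis using Ī + A·d² with d = y − 1.79287:
  bottom plate: d = -1.24287 in → contributes +15.9289 in⁴
  web plate: d = 1.90713 in → contributes +15.3153 in⁴
  top plate: d = 4.75713 in → contributes +31.7116 in⁴
  hole: d = -1.24287 in → contributes −0.521347 in⁴
Total I = 62.4345 in⁴.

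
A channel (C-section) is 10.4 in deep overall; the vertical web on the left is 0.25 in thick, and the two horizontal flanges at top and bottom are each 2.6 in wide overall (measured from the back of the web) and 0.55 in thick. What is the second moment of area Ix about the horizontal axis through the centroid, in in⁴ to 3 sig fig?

Ix ≈ 86.2 in⁴

Decompose the section into non-overlapping parts with the origin at the bottom-left of its bounding rectangle.
Web: 0.25 × 10.4, A = 2.6 in², y = 5.2 in, Ī = 23.435 in⁴.
Top flange (beyond web): 2.35 × 0.55, A = 1.2925 in², y = 10.125 in, Ī = 0.032582 in⁴.
Bottom flange (beyond web): 2.35 × 0.55, A = 1.2925 in², y = 0.275 in, Ī = 0.032582 in⁴.
By symmetry the centroid is at mid-height, ȳ = 5.2 in.
Transfer each piece to the horizontal axis through the centroid using Ī + A·d² with d = y − 5.2:
  web: d = 0 in → contributes +23.435 in⁴
  top flange (beyond web): d = 4.925 in → contributes +31.383 in⁴
  bottom flange (beyond web): d = -4.925 in → contributes +31.383 in⁴
Total I = 86.201 in⁴.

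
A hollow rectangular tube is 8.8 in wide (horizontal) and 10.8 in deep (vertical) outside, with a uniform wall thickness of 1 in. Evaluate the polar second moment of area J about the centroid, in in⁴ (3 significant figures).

J ≈ 920 in⁴

Decompose the section into non-overlapping parts with the origin at the bottom-left of its bounding rectangle.
Outer rectangle: 8.8 × 10.8, A = 95.04 in², y = 5.4 in, Ī = 923.79 in⁴.
Inner void (subtracted): 6.8 × 8.8, A = 59.84 in², y = 5.4 in, Ī = 386.17 in⁴.
By symmetry the centroid is at mid-height, ȳ = 5.4 in.
All pieces are centred on the centroidal x-axis, so I = ΣĪ (holes subtracted) = 537.62 in⁴.
Repeating about the centroidal y-axis gives I_y = 382.74 in⁴.
Polar second moment: J = I_x + I_y = 920.36 in⁴.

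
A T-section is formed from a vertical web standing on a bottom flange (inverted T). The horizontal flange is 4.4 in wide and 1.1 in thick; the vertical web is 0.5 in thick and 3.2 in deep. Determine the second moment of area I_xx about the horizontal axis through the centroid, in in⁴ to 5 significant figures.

I_xx ≈ 7.4119 in⁴

Break the section into simple shapes (no overlaps), measuring from the bottom-left corner of the bounding box.
Flange: 4.4 × 1.1, A = 4.84 in², y = 0.55 in, Ī = 0.4880333 in⁴.
Web: 0.5 × 3.2, A = 1.6 in², y = 2.7 in, Ī = 1.365333 in⁴.
Centroid: ȳ = ΣA·y / ΣA = 1.084161 in.
Transfer each piece to the horizontal axis through the centroid using Ī + A·d² with d = y − 1.084161:
  flange: d = -0.5341615 in → contributes +1.869023 in⁴
  web: d = 1.615839 in → contributes +5.542828 in⁴
Total I = 7.411851 in⁴.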